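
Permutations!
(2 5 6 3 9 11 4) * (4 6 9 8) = (2 5 9 11 6 3 8 4) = [0, 1, 5, 8, 2, 9, 3, 7, 4, 11, 10, 6]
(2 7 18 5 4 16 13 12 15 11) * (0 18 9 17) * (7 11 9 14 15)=(0 18 5 4 16 13 12 7 14 15 9 17)(2 11)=[18, 1, 11, 3, 16, 4, 6, 14, 8, 17, 10, 2, 7, 12, 15, 9, 13, 0, 5]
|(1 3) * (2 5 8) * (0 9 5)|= 10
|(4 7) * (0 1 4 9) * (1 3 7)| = 4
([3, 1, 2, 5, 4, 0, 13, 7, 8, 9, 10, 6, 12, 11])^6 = (13)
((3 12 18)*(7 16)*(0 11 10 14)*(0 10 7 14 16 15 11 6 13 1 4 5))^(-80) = (0 4 13)(1 6 5)(3 12 18)(7 15 11)(10 16 14) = ((0 6 13 1 4 5)(3 12 18)(7 15 11)(10 16 14))^(-80)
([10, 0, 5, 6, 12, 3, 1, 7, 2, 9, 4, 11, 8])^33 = [12, 4, 6, 0, 2, 1, 10, 7, 3, 9, 8, 11, 5]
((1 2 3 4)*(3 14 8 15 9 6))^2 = ((1 2 14 8 15 9 6 3 4))^2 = (1 14 15 6 4 2 8 9 3)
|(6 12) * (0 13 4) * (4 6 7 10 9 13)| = 6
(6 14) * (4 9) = (4 9)(6 14) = [0, 1, 2, 3, 9, 5, 14, 7, 8, 4, 10, 11, 12, 13, 6]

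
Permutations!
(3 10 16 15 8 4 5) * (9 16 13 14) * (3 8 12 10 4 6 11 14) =(3 4 5 8 6 11 14 9 16 15 12 10 13) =[0, 1, 2, 4, 5, 8, 11, 7, 6, 16, 13, 14, 10, 3, 9, 12, 15]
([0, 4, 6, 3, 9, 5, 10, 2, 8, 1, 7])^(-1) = (1 9 4)(2 7 10 6)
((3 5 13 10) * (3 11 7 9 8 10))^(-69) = ((3 5 13)(7 9 8 10 11))^(-69) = (13)(7 9 8 10 11)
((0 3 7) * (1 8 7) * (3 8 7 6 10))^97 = ((0 8 6 10 3 1 7))^97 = (0 7 1 3 10 6 8)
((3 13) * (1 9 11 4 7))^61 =((1 9 11 4 7)(3 13))^61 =(1 9 11 4 7)(3 13)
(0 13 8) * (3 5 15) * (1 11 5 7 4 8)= [13, 11, 2, 7, 8, 15, 6, 4, 0, 9, 10, 5, 12, 1, 14, 3]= (0 13 1 11 5 15 3 7 4 8)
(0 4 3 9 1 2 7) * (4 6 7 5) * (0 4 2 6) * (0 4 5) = (0 4 3 9 1 6 7 5 2) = [4, 6, 0, 9, 3, 2, 7, 5, 8, 1]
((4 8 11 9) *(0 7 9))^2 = ((0 7 9 4 8 11))^2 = (0 9 8)(4 11 7)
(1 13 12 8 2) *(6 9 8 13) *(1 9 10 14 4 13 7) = (1 6 10 14 4 13 12 7)(2 9 8) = [0, 6, 9, 3, 13, 5, 10, 1, 2, 8, 14, 11, 7, 12, 4]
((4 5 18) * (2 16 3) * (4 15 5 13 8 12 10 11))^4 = (2 16 3)(4 10 8)(5 18 15)(11 12 13)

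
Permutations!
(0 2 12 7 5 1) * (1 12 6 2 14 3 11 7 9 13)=[14, 0, 6, 11, 4, 12, 2, 5, 8, 13, 10, 7, 9, 1, 3]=(0 14 3 11 7 5 12 9 13 1)(2 6)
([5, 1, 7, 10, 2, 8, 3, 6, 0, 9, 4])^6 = [0, 1, 2, 3, 4, 5, 6, 7, 8, 9, 10]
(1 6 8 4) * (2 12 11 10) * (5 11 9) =(1 6 8 4)(2 12 9 5 11 10) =[0, 6, 12, 3, 1, 11, 8, 7, 4, 5, 2, 10, 9]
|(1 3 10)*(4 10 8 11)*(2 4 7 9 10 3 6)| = 10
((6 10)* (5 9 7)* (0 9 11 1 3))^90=(0 3 1 11 5 7 9)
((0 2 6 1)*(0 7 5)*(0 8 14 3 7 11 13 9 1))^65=(14)(0 6 2)(1 11 13 9)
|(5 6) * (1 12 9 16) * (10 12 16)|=|(1 16)(5 6)(9 10 12)|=6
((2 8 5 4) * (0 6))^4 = ((0 6)(2 8 5 4))^4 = (8)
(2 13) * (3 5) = (2 13)(3 5) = [0, 1, 13, 5, 4, 3, 6, 7, 8, 9, 10, 11, 12, 2]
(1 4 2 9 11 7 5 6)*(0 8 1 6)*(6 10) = (0 8 1 4 2 9 11 7 5)(6 10) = [8, 4, 9, 3, 2, 0, 10, 5, 1, 11, 6, 7]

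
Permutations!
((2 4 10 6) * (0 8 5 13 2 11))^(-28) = ((0 8 5 13 2 4 10 6 11))^(-28) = (0 11 6 10 4 2 13 5 8)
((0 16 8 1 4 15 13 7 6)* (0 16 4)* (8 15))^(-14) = ((0 4 8 1)(6 16 15 13 7))^(-14) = (0 8)(1 4)(6 16 15 13 7)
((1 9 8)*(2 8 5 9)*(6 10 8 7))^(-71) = ((1 2 7 6 10 8)(5 9))^(-71) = (1 2 7 6 10 8)(5 9)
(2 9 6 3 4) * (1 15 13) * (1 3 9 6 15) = (2 6 9 15 13 3 4) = [0, 1, 6, 4, 2, 5, 9, 7, 8, 15, 10, 11, 12, 3, 14, 13]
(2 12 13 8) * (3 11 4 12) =[0, 1, 3, 11, 12, 5, 6, 7, 2, 9, 10, 4, 13, 8] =(2 3 11 4 12 13 8)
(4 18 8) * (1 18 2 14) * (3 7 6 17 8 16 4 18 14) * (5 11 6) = (1 14)(2 3 7 5 11 6 17 8 18 16 4) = [0, 14, 3, 7, 2, 11, 17, 5, 18, 9, 10, 6, 12, 13, 1, 15, 4, 8, 16]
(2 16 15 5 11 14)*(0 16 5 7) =(0 16 15 7)(2 5 11 14) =[16, 1, 5, 3, 4, 11, 6, 0, 8, 9, 10, 14, 12, 13, 2, 7, 15]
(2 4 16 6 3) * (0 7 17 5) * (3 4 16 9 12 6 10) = [7, 1, 16, 2, 9, 0, 4, 17, 8, 12, 3, 11, 6, 13, 14, 15, 10, 5] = (0 7 17 5)(2 16 10 3)(4 9 12 6)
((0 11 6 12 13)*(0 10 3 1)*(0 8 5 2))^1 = ((0 11 6 12 13 10 3 1 8 5 2))^1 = (0 11 6 12 13 10 3 1 8 5 2)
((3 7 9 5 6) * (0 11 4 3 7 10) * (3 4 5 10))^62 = (0 10 9 7 6 5 11)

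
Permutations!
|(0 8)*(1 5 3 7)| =4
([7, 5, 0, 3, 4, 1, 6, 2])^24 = [0, 1, 2, 3, 4, 5, 6, 7]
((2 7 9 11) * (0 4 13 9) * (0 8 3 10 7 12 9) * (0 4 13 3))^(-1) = (0 8 7 10 3 4 13)(2 11 9 12)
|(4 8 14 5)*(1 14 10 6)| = |(1 14 5 4 8 10 6)| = 7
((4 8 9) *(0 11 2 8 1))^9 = ((0 11 2 8 9 4 1))^9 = (0 2 9 1 11 8 4)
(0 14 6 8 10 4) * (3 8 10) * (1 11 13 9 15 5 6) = (0 14 1 11 13 9 15 5 6 10 4)(3 8) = [14, 11, 2, 8, 0, 6, 10, 7, 3, 15, 4, 13, 12, 9, 1, 5]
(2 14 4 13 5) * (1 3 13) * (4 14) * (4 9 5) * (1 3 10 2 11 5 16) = (1 10 2 9 16)(3 13 4)(5 11) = [0, 10, 9, 13, 3, 11, 6, 7, 8, 16, 2, 5, 12, 4, 14, 15, 1]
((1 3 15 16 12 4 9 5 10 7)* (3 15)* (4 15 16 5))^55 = ((1 16 12 15 5 10 7)(4 9))^55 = (1 7 10 5 15 12 16)(4 9)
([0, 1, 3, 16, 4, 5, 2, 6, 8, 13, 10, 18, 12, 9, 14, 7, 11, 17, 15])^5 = (2 15 16 6 18 3 7 11)(9 13)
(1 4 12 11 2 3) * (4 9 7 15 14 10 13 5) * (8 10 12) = (1 9 7 15 14 12 11 2 3)(4 8 10 13 5) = [0, 9, 3, 1, 8, 4, 6, 15, 10, 7, 13, 2, 11, 5, 12, 14]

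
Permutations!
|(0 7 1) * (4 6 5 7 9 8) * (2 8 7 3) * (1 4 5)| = 12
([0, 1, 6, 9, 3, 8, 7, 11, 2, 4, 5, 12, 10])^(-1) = [0, 1, 8, 4, 9, 10, 2, 6, 5, 3, 12, 7, 11]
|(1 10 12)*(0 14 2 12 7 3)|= |(0 14 2 12 1 10 7 3)|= 8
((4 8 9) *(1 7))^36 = ((1 7)(4 8 9))^36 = (9)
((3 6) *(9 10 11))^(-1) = ((3 6)(9 10 11))^(-1) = (3 6)(9 11 10)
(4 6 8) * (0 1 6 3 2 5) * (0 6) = (0 1)(2 5 6 8 4 3) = [1, 0, 5, 2, 3, 6, 8, 7, 4]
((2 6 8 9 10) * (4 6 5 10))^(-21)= (10)(4 9 8 6)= ((2 5 10)(4 6 8 9))^(-21)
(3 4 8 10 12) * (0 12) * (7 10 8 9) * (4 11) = (0 12 3 11 4 9 7 10) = [12, 1, 2, 11, 9, 5, 6, 10, 8, 7, 0, 4, 3]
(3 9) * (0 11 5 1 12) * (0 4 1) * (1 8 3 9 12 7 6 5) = (0 11 1 7 6 5)(3 12 4 8) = [11, 7, 2, 12, 8, 0, 5, 6, 3, 9, 10, 1, 4]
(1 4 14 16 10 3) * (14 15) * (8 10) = (1 4 15 14 16 8 10 3) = [0, 4, 2, 1, 15, 5, 6, 7, 10, 9, 3, 11, 12, 13, 16, 14, 8]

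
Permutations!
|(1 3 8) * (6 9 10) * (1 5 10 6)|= |(1 3 8 5 10)(6 9)|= 10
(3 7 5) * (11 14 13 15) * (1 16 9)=(1 16 9)(3 7 5)(11 14 13 15)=[0, 16, 2, 7, 4, 3, 6, 5, 8, 1, 10, 14, 12, 15, 13, 11, 9]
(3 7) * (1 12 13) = (1 12 13)(3 7) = [0, 12, 2, 7, 4, 5, 6, 3, 8, 9, 10, 11, 13, 1]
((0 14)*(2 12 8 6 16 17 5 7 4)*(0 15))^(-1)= (0 15 14)(2 4 7 5 17 16 6 8 12)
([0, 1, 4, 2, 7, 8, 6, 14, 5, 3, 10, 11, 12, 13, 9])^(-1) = [0, 1, 3, 9, 2, 8, 6, 4, 5, 14, 10, 11, 12, 13, 7]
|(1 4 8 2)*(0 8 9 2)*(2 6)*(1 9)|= 6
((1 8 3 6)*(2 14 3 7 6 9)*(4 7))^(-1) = ((1 8 4 7 6)(2 14 3 9))^(-1) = (1 6 7 4 8)(2 9 3 14)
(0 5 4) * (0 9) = (0 5 4 9) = [5, 1, 2, 3, 9, 4, 6, 7, 8, 0]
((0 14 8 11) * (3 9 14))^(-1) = (0 11 8 14 9 3)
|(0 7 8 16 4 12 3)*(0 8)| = 10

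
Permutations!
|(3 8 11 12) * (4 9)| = 4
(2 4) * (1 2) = (1 2 4) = [0, 2, 4, 3, 1]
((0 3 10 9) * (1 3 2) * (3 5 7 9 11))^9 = (11)(0 5)(1 9)(2 7) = ((0 2 1 5 7 9)(3 10 11))^9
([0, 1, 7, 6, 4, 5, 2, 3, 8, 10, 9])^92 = (10)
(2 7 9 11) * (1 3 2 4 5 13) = [0, 3, 7, 2, 5, 13, 6, 9, 8, 11, 10, 4, 12, 1] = (1 3 2 7 9 11 4 5 13)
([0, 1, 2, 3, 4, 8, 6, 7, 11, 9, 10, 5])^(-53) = [0, 1, 2, 3, 4, 8, 6, 7, 11, 9, 10, 5]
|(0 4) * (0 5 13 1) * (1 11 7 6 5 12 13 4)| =14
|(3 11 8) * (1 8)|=4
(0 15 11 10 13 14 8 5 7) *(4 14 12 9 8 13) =(0 15 11 10 4 14 13 12 9 8 5 7) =[15, 1, 2, 3, 14, 7, 6, 0, 5, 8, 4, 10, 9, 12, 13, 11]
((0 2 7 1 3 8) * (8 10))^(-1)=(0 8 10 3 1 7 2)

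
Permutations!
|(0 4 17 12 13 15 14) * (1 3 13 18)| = 10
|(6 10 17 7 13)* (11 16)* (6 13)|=|(6 10 17 7)(11 16)|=4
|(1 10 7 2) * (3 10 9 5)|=7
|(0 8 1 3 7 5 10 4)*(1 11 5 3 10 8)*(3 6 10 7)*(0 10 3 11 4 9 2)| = 12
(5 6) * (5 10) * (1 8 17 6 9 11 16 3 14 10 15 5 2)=(1 8 17 6 15 5 9 11 16 3 14 10 2)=[0, 8, 1, 14, 4, 9, 15, 7, 17, 11, 2, 16, 12, 13, 10, 5, 3, 6]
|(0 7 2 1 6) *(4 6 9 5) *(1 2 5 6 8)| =|(0 7 5 4 8 1 9 6)| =8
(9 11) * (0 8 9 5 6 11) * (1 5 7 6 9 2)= (0 8 2 1 5 9)(6 11 7)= [8, 5, 1, 3, 4, 9, 11, 6, 2, 0, 10, 7]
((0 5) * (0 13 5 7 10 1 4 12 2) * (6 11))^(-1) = ((0 7 10 1 4 12 2)(5 13)(6 11))^(-1) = (0 2 12 4 1 10 7)(5 13)(6 11)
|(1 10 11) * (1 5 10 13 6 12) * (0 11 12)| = |(0 11 5 10 12 1 13 6)| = 8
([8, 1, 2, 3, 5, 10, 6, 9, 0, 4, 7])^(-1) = (0 8)(4 9 7 10 5)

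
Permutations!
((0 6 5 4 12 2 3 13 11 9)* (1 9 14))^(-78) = (0 3)(1 12)(2 9)(4 14)(5 11)(6 13)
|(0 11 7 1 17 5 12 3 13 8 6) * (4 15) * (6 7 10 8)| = 12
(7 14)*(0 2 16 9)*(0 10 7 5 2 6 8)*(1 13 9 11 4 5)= [6, 13, 16, 3, 5, 2, 8, 14, 0, 10, 7, 4, 12, 9, 1, 15, 11]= (0 6 8)(1 13 9 10 7 14)(2 16 11 4 5)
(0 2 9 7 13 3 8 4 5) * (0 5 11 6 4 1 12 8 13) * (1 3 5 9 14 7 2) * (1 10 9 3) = (0 10 9 2 14 7)(1 12 8)(3 13 5)(4 11 6) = [10, 12, 14, 13, 11, 3, 4, 0, 1, 2, 9, 6, 8, 5, 7]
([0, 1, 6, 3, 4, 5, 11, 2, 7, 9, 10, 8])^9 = (2 7 8 11 6)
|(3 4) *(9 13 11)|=|(3 4)(9 13 11)|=6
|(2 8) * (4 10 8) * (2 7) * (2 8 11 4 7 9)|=|(2 7 8 9)(4 10 11)|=12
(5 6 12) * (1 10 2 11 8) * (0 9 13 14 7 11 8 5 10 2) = (0 9 13 14 7 11 5 6 12 10)(1 2 8) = [9, 2, 8, 3, 4, 6, 12, 11, 1, 13, 0, 5, 10, 14, 7]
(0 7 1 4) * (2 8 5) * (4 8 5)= (0 7 1 8 4)(2 5)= [7, 8, 5, 3, 0, 2, 6, 1, 4]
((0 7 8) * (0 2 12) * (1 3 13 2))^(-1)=(0 12 2 13 3 1 8 7)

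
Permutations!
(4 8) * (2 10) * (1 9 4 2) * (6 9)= (1 6 9 4 8 2 10)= [0, 6, 10, 3, 8, 5, 9, 7, 2, 4, 1]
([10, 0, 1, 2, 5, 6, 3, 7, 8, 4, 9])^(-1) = [1, 2, 3, 6, 9, 4, 5, 7, 8, 10, 0]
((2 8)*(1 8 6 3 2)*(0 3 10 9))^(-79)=((0 3 2 6 10 9)(1 8))^(-79)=(0 9 10 6 2 3)(1 8)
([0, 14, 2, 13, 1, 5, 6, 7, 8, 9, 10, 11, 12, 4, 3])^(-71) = (1 4 13 3 14)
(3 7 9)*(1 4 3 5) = (1 4 3 7 9 5) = [0, 4, 2, 7, 3, 1, 6, 9, 8, 5]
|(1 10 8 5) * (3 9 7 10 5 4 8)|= |(1 5)(3 9 7 10)(4 8)|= 4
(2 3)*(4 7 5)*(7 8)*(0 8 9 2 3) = (0 8 7 5 4 9 2) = [8, 1, 0, 3, 9, 4, 6, 5, 7, 2]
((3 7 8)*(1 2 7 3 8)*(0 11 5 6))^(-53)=(0 6 5 11)(1 2 7)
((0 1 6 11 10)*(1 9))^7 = (0 9 1 6 11 10)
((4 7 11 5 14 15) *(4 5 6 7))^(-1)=((5 14 15)(6 7 11))^(-1)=(5 15 14)(6 11 7)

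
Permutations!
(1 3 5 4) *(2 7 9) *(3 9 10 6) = (1 9 2 7 10 6 3 5 4) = [0, 9, 7, 5, 1, 4, 3, 10, 8, 2, 6]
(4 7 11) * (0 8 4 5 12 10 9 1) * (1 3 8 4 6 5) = (0 4 7 11 1)(3 8 6 5 12 10 9) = [4, 0, 2, 8, 7, 12, 5, 11, 6, 3, 9, 1, 10]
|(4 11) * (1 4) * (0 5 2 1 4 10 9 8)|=14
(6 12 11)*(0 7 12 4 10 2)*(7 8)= (0 8 7 12 11 6 4 10 2)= [8, 1, 0, 3, 10, 5, 4, 12, 7, 9, 2, 6, 11]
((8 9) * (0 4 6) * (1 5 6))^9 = ((0 4 1 5 6)(8 9))^9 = (0 6 5 1 4)(8 9)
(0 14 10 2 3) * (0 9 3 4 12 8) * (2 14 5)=[5, 1, 4, 9, 12, 2, 6, 7, 0, 3, 14, 11, 8, 13, 10]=(0 5 2 4 12 8)(3 9)(10 14)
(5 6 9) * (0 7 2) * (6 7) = [6, 1, 0, 3, 4, 7, 9, 2, 8, 5] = (0 6 9 5 7 2)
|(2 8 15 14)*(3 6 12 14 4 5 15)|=6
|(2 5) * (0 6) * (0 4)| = |(0 6 4)(2 5)| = 6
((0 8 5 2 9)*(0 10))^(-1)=((0 8 5 2 9 10))^(-1)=(0 10 9 2 5 8)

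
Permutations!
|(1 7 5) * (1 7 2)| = |(1 2)(5 7)| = 2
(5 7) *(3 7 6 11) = (3 7 5 6 11) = [0, 1, 2, 7, 4, 6, 11, 5, 8, 9, 10, 3]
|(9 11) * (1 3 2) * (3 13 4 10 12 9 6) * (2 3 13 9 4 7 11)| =12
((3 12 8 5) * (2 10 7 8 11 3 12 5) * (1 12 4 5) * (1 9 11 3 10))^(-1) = (1 2 8 7 10 11 9 3 12)(4 5)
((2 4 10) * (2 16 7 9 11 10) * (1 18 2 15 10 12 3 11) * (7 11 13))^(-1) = ((1 18 2 4 15 10 16 11 12 3 13 7 9))^(-1) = (1 9 7 13 3 12 11 16 10 15 4 2 18)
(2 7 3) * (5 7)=[0, 1, 5, 2, 4, 7, 6, 3]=(2 5 7 3)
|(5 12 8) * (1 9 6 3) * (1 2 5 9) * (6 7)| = 8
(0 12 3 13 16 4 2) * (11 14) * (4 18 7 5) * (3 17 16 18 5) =(0 12 17 16 5 4 2)(3 13 18 7)(11 14) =[12, 1, 0, 13, 2, 4, 6, 3, 8, 9, 10, 14, 17, 18, 11, 15, 5, 16, 7]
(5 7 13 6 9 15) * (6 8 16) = (5 7 13 8 16 6 9 15) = [0, 1, 2, 3, 4, 7, 9, 13, 16, 15, 10, 11, 12, 8, 14, 5, 6]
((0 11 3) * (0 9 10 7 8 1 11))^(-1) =(1 8 7 10 9 3 11)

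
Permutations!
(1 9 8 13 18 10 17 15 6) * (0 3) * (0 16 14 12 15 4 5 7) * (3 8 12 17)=(0 8 13 18 10 3 16 14 17 4 5 7)(1 9 12 15 6)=[8, 9, 2, 16, 5, 7, 1, 0, 13, 12, 3, 11, 15, 18, 17, 6, 14, 4, 10]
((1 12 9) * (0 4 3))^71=((0 4 3)(1 12 9))^71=(0 3 4)(1 9 12)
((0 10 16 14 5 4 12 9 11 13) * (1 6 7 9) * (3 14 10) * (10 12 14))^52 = (0 9 1 10 13 7 12 3 11 6 16)(4 14 5)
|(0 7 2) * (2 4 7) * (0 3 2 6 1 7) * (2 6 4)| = 10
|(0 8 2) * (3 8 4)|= |(0 4 3 8 2)|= 5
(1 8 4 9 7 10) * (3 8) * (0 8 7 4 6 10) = (0 8 6 10 1 3 7)(4 9) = [8, 3, 2, 7, 9, 5, 10, 0, 6, 4, 1]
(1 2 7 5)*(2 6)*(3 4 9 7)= [0, 6, 3, 4, 9, 1, 2, 5, 8, 7]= (1 6 2 3 4 9 7 5)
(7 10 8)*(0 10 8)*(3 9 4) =(0 10)(3 9 4)(7 8) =[10, 1, 2, 9, 3, 5, 6, 8, 7, 4, 0]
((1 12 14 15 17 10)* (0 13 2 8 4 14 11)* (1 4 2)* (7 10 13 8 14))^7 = (0 1 15 8 12 17 2 11 13 14)(4 7 10)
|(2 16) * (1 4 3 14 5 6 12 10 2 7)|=|(1 4 3 14 5 6 12 10 2 16 7)|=11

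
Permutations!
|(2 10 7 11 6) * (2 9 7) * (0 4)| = 4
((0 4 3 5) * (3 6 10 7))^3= (0 10 5 6 3 4 7)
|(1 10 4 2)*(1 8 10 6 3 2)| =7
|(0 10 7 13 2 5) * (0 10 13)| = 6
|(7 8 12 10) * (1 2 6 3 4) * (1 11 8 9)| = 11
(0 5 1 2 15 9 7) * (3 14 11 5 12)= (0 12 3 14 11 5 1 2 15 9 7)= [12, 2, 15, 14, 4, 1, 6, 0, 8, 7, 10, 5, 3, 13, 11, 9]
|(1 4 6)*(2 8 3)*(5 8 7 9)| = |(1 4 6)(2 7 9 5 8 3)| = 6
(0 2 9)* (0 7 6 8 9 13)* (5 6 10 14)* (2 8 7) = [8, 1, 13, 3, 4, 6, 7, 10, 9, 2, 14, 11, 12, 0, 5] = (0 8 9 2 13)(5 6 7 10 14)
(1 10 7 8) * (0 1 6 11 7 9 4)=(0 1 10 9 4)(6 11 7 8)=[1, 10, 2, 3, 0, 5, 11, 8, 6, 4, 9, 7]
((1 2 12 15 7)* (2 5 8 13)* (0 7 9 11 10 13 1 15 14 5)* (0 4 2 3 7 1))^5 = (0 14 4 8 12 1 5 2)(3 10 9 7 13 11 15)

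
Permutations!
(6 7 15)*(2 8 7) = [0, 1, 8, 3, 4, 5, 2, 15, 7, 9, 10, 11, 12, 13, 14, 6] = (2 8 7 15 6)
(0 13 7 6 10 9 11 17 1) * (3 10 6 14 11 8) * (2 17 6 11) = [13, 0, 17, 10, 4, 5, 11, 14, 3, 8, 9, 6, 12, 7, 2, 15, 16, 1] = (0 13 7 14 2 17 1)(3 10 9 8)(6 11)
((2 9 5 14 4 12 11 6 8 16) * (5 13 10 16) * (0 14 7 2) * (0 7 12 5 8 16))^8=(0 7 5 13 6 14 2 12 10 16 4 9 11)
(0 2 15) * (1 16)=(0 2 15)(1 16)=[2, 16, 15, 3, 4, 5, 6, 7, 8, 9, 10, 11, 12, 13, 14, 0, 1]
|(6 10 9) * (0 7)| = |(0 7)(6 10 9)| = 6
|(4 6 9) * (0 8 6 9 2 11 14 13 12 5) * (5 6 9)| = 30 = |(0 8 9 4 5)(2 11 14 13 12 6)|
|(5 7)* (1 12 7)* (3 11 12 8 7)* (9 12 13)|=|(1 8 7 5)(3 11 13 9 12)|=20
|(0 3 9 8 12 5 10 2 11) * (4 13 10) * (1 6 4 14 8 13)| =|(0 3 9 13 10 2 11)(1 6 4)(5 14 8 12)| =84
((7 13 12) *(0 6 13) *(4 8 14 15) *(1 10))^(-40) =(15)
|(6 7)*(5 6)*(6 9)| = 4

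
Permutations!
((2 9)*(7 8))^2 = (9)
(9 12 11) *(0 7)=(0 7)(9 12 11)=[7, 1, 2, 3, 4, 5, 6, 0, 8, 12, 10, 9, 11]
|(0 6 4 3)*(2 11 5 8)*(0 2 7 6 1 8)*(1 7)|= 8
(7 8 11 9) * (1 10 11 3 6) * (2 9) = (1 10 11 2 9 7 8 3 6) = [0, 10, 9, 6, 4, 5, 1, 8, 3, 7, 11, 2]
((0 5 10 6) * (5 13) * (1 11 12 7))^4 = ((0 13 5 10 6)(1 11 12 7))^4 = (0 6 10 5 13)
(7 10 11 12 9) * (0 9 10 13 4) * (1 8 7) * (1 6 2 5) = (0 9 6 2 5 1 8 7 13 4)(10 11 12) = [9, 8, 5, 3, 0, 1, 2, 13, 7, 6, 11, 12, 10, 4]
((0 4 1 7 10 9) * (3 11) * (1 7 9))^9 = (0 10)(1 4)(3 11)(7 9)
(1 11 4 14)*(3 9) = (1 11 4 14)(3 9) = [0, 11, 2, 9, 14, 5, 6, 7, 8, 3, 10, 4, 12, 13, 1]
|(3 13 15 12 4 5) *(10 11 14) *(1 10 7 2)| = 6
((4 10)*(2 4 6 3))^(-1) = (2 3 6 10 4)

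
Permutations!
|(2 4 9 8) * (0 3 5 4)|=7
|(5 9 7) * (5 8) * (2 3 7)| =6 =|(2 3 7 8 5 9)|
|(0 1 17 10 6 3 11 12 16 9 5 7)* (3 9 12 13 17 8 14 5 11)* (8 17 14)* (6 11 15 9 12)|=18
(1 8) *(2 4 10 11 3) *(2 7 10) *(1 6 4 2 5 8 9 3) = [0, 9, 2, 7, 5, 8, 4, 10, 6, 3, 11, 1] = (1 9 3 7 10 11)(4 5 8 6)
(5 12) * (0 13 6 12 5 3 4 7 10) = (0 13 6 12 3 4 7 10) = [13, 1, 2, 4, 7, 5, 12, 10, 8, 9, 0, 11, 3, 6]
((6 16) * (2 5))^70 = ((2 5)(6 16))^70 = (16)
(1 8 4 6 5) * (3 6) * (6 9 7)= (1 8 4 3 9 7 6 5)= [0, 8, 2, 9, 3, 1, 5, 6, 4, 7]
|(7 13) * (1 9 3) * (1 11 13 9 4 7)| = 7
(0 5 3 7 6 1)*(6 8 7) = (0 5 3 6 1)(7 8) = [5, 0, 2, 6, 4, 3, 1, 8, 7]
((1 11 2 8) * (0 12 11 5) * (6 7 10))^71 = (0 12 11 2 8 1 5)(6 10 7)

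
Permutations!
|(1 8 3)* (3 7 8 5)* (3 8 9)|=6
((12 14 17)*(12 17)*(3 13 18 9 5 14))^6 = ((3 13 18 9 5 14 12))^6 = (3 12 14 5 9 18 13)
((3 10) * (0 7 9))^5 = (0 9 7)(3 10)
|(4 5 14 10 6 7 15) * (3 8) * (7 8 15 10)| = 9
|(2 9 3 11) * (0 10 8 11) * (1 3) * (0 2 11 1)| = |(11)(0 10 8 1 3 2 9)| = 7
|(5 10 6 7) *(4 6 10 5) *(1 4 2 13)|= |(1 4 6 7 2 13)|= 6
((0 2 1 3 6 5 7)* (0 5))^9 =(0 6 3 1 2)(5 7)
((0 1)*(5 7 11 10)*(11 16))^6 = ((0 1)(5 7 16 11 10))^6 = (5 7 16 11 10)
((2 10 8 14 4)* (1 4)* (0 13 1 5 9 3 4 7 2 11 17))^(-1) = ((0 13 1 7 2 10 8 14 5 9 3 4 11 17))^(-1) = (0 17 11 4 3 9 5 14 8 10 2 7 1 13)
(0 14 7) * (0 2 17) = [14, 1, 17, 3, 4, 5, 6, 2, 8, 9, 10, 11, 12, 13, 7, 15, 16, 0] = (0 14 7 2 17)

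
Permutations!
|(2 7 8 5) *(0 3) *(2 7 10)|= 6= |(0 3)(2 10)(5 7 8)|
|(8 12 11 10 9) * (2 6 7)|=15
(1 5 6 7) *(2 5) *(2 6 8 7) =(1 6 2 5 8 7) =[0, 6, 5, 3, 4, 8, 2, 1, 7]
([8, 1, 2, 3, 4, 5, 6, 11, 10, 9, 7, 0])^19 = (0 11 7 10 8)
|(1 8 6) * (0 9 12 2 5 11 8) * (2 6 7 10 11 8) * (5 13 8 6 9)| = 12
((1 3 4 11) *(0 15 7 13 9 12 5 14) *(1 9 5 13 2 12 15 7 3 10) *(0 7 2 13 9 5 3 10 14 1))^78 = (15)(1 11 3 7)(4 13 14 5)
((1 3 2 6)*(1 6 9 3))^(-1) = ((2 9 3))^(-1) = (2 3 9)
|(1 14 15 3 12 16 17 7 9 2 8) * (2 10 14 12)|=|(1 12 16 17 7 9 10 14 15 3 2 8)|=12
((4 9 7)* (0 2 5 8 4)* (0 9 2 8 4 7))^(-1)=(0 9 7 8)(2 4 5)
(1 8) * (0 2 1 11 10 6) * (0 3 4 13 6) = (0 2 1 8 11 10)(3 4 13 6) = [2, 8, 1, 4, 13, 5, 3, 7, 11, 9, 0, 10, 12, 6]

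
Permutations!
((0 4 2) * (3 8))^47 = ((0 4 2)(3 8))^47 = (0 2 4)(3 8)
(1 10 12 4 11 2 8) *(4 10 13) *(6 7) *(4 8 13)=(1 4 11 2 13 8)(6 7)(10 12)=[0, 4, 13, 3, 11, 5, 7, 6, 1, 9, 12, 2, 10, 8]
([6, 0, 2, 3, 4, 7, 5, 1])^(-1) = (0 1 7 5 6)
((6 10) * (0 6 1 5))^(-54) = ((0 6 10 1 5))^(-54) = (0 6 10 1 5)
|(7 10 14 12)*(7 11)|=5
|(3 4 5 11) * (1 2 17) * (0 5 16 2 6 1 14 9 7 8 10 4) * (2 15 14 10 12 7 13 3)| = |(0 5 11 2 17 10 4 16 15 14 9 13 3)(1 6)(7 8 12)| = 78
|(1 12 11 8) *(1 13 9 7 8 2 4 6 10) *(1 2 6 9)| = 11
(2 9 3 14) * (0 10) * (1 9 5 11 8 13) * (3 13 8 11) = (0 10)(1 9 13)(2 5 3 14) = [10, 9, 5, 14, 4, 3, 6, 7, 8, 13, 0, 11, 12, 1, 2]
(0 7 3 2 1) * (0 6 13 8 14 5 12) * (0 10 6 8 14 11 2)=(0 7 3)(1 8 11 2)(5 12 10 6 13 14)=[7, 8, 1, 0, 4, 12, 13, 3, 11, 9, 6, 2, 10, 14, 5]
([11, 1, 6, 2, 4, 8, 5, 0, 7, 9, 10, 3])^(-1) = (0 7 8 5 6 2 3 11)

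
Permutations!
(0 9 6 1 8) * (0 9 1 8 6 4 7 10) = (0 1 6 8 9 4 7 10) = [1, 6, 2, 3, 7, 5, 8, 10, 9, 4, 0]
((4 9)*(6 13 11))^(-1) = (4 9)(6 11 13)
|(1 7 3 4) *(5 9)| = 4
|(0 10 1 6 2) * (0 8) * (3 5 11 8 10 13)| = |(0 13 3 5 11 8)(1 6 2 10)| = 12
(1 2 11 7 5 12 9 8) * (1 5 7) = (1 2 11)(5 12 9 8) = [0, 2, 11, 3, 4, 12, 6, 7, 5, 8, 10, 1, 9]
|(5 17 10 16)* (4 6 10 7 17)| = |(4 6 10 16 5)(7 17)| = 10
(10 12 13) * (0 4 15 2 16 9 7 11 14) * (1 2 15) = (0 4 1 2 16 9 7 11 14)(10 12 13) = [4, 2, 16, 3, 1, 5, 6, 11, 8, 7, 12, 14, 13, 10, 0, 15, 9]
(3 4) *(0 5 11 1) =[5, 0, 2, 4, 3, 11, 6, 7, 8, 9, 10, 1] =(0 5 11 1)(3 4)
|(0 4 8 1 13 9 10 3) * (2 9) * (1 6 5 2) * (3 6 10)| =|(0 4 8 10 6 5 2 9 3)(1 13)| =18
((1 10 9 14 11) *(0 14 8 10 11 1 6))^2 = ((0 14 1 11 6)(8 10 9))^2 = (0 1 6 14 11)(8 9 10)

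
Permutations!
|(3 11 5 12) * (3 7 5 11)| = |(5 12 7)| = 3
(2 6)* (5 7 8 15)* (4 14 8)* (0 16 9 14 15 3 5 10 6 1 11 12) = (0 16 9 14 8 3 5 7 4 15 10 6 2 1 11 12) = [16, 11, 1, 5, 15, 7, 2, 4, 3, 14, 6, 12, 0, 13, 8, 10, 9]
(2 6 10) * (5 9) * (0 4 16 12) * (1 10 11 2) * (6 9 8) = (0 4 16 12)(1 10)(2 9 5 8 6 11) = [4, 10, 9, 3, 16, 8, 11, 7, 6, 5, 1, 2, 0, 13, 14, 15, 12]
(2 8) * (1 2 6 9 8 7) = (1 2 7)(6 9 8) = [0, 2, 7, 3, 4, 5, 9, 1, 6, 8]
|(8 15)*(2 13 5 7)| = |(2 13 5 7)(8 15)| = 4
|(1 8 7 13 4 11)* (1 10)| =7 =|(1 8 7 13 4 11 10)|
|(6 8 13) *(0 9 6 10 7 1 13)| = |(0 9 6 8)(1 13 10 7)| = 4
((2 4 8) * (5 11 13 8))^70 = ((2 4 5 11 13 8))^70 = (2 13 5)(4 8 11)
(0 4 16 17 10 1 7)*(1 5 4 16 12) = (0 16 17 10 5 4 12 1 7) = [16, 7, 2, 3, 12, 4, 6, 0, 8, 9, 5, 11, 1, 13, 14, 15, 17, 10]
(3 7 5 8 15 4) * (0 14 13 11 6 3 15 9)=(0 14 13 11 6 3 7 5 8 9)(4 15)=[14, 1, 2, 7, 15, 8, 3, 5, 9, 0, 10, 6, 12, 11, 13, 4]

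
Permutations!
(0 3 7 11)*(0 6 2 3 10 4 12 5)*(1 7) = (0 10 4 12 5)(1 7 11 6 2 3) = [10, 7, 3, 1, 12, 0, 2, 11, 8, 9, 4, 6, 5]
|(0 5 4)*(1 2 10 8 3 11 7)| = 21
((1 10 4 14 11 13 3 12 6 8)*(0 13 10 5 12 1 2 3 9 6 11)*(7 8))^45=((0 13 9 6 7 8 2 3 1 5 12 11 10 4 14))^45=(14)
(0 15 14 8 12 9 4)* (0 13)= [15, 1, 2, 3, 13, 5, 6, 7, 12, 4, 10, 11, 9, 0, 8, 14]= (0 15 14 8 12 9 4 13)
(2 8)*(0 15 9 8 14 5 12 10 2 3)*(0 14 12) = (0 15 9 8 3 14 5)(2 12 10) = [15, 1, 12, 14, 4, 0, 6, 7, 3, 8, 2, 11, 10, 13, 5, 9]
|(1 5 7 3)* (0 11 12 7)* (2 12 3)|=15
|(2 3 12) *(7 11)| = 6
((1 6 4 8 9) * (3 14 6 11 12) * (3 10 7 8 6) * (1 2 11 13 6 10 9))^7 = (2 9 12 11)(3 14)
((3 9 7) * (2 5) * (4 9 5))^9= (2 7)(3 4)(5 9)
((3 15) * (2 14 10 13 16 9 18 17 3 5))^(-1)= (2 5 15 3 17 18 9 16 13 10 14)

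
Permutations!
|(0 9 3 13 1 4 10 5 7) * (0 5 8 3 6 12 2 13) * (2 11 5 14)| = |(0 9 6 12 11 5 7 14 2 13 1 4 10 8 3)| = 15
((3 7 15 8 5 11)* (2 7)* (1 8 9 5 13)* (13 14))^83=(1 13 14 8)(2 3 11 5 9 15 7)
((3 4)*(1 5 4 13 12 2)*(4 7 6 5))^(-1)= ((1 4 3 13 12 2)(5 7 6))^(-1)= (1 2 12 13 3 4)(5 6 7)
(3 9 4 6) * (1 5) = (1 5)(3 9 4 6) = [0, 5, 2, 9, 6, 1, 3, 7, 8, 4]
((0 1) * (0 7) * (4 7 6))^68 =(0 4 1 7 6)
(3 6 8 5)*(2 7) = (2 7)(3 6 8 5) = [0, 1, 7, 6, 4, 3, 8, 2, 5]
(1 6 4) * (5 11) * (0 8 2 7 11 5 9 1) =(0 8 2 7 11 9 1 6 4) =[8, 6, 7, 3, 0, 5, 4, 11, 2, 1, 10, 9]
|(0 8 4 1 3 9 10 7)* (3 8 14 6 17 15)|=|(0 14 6 17 15 3 9 10 7)(1 8 4)|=9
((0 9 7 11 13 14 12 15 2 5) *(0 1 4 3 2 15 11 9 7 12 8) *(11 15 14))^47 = ((0 7 9 12 15 14 8)(1 4 3 2 5)(11 13))^47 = (0 14 12 7 8 15 9)(1 3 5 4 2)(11 13)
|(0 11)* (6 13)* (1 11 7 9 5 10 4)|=8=|(0 7 9 5 10 4 1 11)(6 13)|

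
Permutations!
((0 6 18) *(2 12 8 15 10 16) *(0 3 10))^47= (0 12 10 6 8 16 18 15 2 3)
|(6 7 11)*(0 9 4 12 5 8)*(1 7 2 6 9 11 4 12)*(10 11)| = 42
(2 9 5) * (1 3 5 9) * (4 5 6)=[0, 3, 1, 6, 5, 2, 4, 7, 8, 9]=(9)(1 3 6 4 5 2)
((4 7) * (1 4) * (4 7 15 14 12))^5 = ((1 7)(4 15 14 12))^5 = (1 7)(4 15 14 12)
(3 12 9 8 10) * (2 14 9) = (2 14 9 8 10 3 12) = [0, 1, 14, 12, 4, 5, 6, 7, 10, 8, 3, 11, 2, 13, 9]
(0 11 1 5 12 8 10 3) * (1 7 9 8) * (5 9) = (0 11 7 5 12 1 9 8 10 3) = [11, 9, 2, 0, 4, 12, 6, 5, 10, 8, 3, 7, 1]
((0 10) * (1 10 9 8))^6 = ((0 9 8 1 10))^6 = (0 9 8 1 10)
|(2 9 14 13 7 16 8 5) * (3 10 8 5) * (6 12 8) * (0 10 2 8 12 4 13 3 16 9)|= 30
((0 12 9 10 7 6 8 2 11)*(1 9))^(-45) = ((0 12 1 9 10 7 6 8 2 11))^(-45) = (0 7)(1 8)(2 9)(6 12)(10 11)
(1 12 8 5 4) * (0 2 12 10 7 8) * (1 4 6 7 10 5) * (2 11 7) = (0 11 7 8 1 5 6 2 12) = [11, 5, 12, 3, 4, 6, 2, 8, 1, 9, 10, 7, 0]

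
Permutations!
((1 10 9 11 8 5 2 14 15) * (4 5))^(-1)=((1 10 9 11 8 4 5 2 14 15))^(-1)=(1 15 14 2 5 4 8 11 9 10)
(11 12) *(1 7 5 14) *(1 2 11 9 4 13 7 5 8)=(1 5 14 2 11 12 9 4 13 7 8)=[0, 5, 11, 3, 13, 14, 6, 8, 1, 4, 10, 12, 9, 7, 2]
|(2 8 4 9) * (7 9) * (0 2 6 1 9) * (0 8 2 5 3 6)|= 6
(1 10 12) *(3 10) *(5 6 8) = (1 3 10 12)(5 6 8) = [0, 3, 2, 10, 4, 6, 8, 7, 5, 9, 12, 11, 1]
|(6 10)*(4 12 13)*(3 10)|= 3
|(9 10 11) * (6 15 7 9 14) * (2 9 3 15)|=|(2 9 10 11 14 6)(3 15 7)|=6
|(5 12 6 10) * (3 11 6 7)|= 7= |(3 11 6 10 5 12 7)|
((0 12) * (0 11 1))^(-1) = (0 1 11 12)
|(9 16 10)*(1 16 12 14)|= 6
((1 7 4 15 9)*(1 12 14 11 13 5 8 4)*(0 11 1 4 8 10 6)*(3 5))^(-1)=(0 6 10 5 3 13 11)(1 14 12 9 15 4 7)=((0 11 13 3 5 10 6)(1 7 4 15 9 12 14))^(-1)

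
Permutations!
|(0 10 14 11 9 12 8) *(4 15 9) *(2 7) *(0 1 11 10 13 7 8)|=|(0 13 7 2 8 1 11 4 15 9 12)(10 14)|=22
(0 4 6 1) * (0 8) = (0 4 6 1 8) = [4, 8, 2, 3, 6, 5, 1, 7, 0]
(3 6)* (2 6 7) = (2 6 3 7) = [0, 1, 6, 7, 4, 5, 3, 2]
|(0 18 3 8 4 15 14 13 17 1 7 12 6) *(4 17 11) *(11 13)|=36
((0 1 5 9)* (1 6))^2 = (0 1 9 6 5)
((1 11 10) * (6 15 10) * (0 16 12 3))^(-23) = (0 16 12 3)(1 6 10 11 15)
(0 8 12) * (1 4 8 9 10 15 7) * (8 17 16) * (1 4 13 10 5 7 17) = (0 9 5 7 4 1 13 10 15 17 16 8 12) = [9, 13, 2, 3, 1, 7, 6, 4, 12, 5, 15, 11, 0, 10, 14, 17, 8, 16]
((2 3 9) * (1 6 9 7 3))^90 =(1 9)(2 6) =((1 6 9 2)(3 7))^90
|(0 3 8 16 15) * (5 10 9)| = |(0 3 8 16 15)(5 10 9)| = 15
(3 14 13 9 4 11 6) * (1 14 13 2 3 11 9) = (1 14 2 3 13)(4 9)(6 11) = [0, 14, 3, 13, 9, 5, 11, 7, 8, 4, 10, 6, 12, 1, 2]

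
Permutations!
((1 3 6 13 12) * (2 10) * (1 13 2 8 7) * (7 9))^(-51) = ((1 3 6 2 10 8 9 7)(12 13))^(-51) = (1 8 6 7 10 3 9 2)(12 13)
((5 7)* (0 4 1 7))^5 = (7)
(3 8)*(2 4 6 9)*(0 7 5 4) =(0 7 5 4 6 9 2)(3 8) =[7, 1, 0, 8, 6, 4, 9, 5, 3, 2]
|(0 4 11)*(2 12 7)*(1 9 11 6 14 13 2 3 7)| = 10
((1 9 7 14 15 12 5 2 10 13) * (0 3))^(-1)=(0 3)(1 13 10 2 5 12 15 14 7 9)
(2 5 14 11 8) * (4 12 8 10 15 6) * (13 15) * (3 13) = (2 5 14 11 10 3 13 15 6 4 12 8) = [0, 1, 5, 13, 12, 14, 4, 7, 2, 9, 3, 10, 8, 15, 11, 6]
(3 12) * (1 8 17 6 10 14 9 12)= (1 8 17 6 10 14 9 12 3)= [0, 8, 2, 1, 4, 5, 10, 7, 17, 12, 14, 11, 3, 13, 9, 15, 16, 6]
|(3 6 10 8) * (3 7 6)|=4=|(6 10 8 7)|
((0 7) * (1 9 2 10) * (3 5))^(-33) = (0 7)(1 10 2 9)(3 5)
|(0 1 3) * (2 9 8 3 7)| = 7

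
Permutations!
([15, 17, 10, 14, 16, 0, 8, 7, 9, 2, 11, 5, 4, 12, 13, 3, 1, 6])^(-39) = [9, 14, 1, 10, 15, 8, 12, 7, 4, 16, 17, 6, 0, 5, 11, 2, 3, 13]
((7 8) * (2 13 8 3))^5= (13)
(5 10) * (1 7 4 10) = (1 7 4 10 5) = [0, 7, 2, 3, 10, 1, 6, 4, 8, 9, 5]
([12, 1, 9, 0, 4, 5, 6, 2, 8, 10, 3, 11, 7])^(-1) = (0 3 10 9 2 7 12)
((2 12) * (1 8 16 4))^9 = (1 8 16 4)(2 12)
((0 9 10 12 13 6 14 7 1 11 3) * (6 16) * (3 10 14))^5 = ((0 9 14 7 1 11 10 12 13 16 6 3))^5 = (0 11 6 7 13 9 10 3 1 16 14 12)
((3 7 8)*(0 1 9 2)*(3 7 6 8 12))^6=((0 1 9 2)(3 6 8 7 12))^6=(0 9)(1 2)(3 6 8 7 12)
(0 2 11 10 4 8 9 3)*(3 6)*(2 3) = (0 3)(2 11 10 4 8 9 6) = [3, 1, 11, 0, 8, 5, 2, 7, 9, 6, 4, 10]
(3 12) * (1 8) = (1 8)(3 12) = [0, 8, 2, 12, 4, 5, 6, 7, 1, 9, 10, 11, 3]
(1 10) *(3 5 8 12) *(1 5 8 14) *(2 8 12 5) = [0, 10, 8, 12, 4, 14, 6, 7, 5, 9, 2, 11, 3, 13, 1] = (1 10 2 8 5 14)(3 12)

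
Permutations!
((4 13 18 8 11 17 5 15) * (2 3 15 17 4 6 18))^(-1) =((2 3 15 6 18 8 11 4 13)(5 17))^(-1) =(2 13 4 11 8 18 6 15 3)(5 17)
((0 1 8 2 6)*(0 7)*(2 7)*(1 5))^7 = ((0 5 1 8 7)(2 6))^7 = (0 1 7 5 8)(2 6)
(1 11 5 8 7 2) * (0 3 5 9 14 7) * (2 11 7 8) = (0 3 5 2 1 7 11 9 14 8) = [3, 7, 1, 5, 4, 2, 6, 11, 0, 14, 10, 9, 12, 13, 8]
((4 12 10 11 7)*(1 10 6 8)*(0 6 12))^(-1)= ((12)(0 6 8 1 10 11 7 4))^(-1)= (12)(0 4 7 11 10 1 8 6)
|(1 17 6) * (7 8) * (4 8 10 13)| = 15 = |(1 17 6)(4 8 7 10 13)|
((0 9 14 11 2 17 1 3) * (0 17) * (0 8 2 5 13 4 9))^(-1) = (1 17 3)(2 8)(4 13 5 11 14 9)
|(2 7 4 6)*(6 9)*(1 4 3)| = |(1 4 9 6 2 7 3)| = 7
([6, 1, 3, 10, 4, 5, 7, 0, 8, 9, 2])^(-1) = [7, 1, 10, 2, 4, 5, 0, 6, 8, 9, 3]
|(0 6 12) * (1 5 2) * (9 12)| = 12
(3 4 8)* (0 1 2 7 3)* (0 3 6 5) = (0 1 2 7 6 5)(3 4 8) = [1, 2, 7, 4, 8, 0, 5, 6, 3]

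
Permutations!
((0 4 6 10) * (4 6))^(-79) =((0 6 10))^(-79) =(0 10 6)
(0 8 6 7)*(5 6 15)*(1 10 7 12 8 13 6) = (0 13 6 12 8 15 5 1 10 7) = [13, 10, 2, 3, 4, 1, 12, 0, 15, 9, 7, 11, 8, 6, 14, 5]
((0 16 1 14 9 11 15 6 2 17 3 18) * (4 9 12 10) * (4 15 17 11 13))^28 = ((0 16 1 14 12 10 15 6 2 11 17 3 18)(4 9 13))^28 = (0 1 12 15 2 17 18 16 14 10 6 11 3)(4 9 13)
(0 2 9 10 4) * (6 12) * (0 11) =(0 2 9 10 4 11)(6 12) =[2, 1, 9, 3, 11, 5, 12, 7, 8, 10, 4, 0, 6]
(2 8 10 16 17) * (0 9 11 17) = [9, 1, 8, 3, 4, 5, 6, 7, 10, 11, 16, 17, 12, 13, 14, 15, 0, 2] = (0 9 11 17 2 8 10 16)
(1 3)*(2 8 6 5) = [0, 3, 8, 1, 4, 2, 5, 7, 6] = (1 3)(2 8 6 5)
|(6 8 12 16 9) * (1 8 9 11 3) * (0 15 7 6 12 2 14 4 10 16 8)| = 15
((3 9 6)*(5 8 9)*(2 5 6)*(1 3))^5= ((1 3 6)(2 5 8 9))^5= (1 6 3)(2 5 8 9)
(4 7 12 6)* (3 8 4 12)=(3 8 4 7)(6 12)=[0, 1, 2, 8, 7, 5, 12, 3, 4, 9, 10, 11, 6]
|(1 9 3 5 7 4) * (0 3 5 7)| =|(0 3 7 4 1 9 5)| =7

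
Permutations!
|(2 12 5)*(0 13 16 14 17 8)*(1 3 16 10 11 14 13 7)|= |(0 7 1 3 16 13 10 11 14 17 8)(2 12 5)|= 33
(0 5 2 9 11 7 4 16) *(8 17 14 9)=[5, 1, 8, 3, 16, 2, 6, 4, 17, 11, 10, 7, 12, 13, 9, 15, 0, 14]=(0 5 2 8 17 14 9 11 7 4 16)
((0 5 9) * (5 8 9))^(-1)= (0 9 8)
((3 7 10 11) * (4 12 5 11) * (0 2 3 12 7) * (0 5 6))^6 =((0 2 3 5 11 12 6)(4 7 10))^6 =(0 6 12 11 5 3 2)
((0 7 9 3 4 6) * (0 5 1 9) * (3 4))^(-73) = (0 7)(1 4 5 9 6)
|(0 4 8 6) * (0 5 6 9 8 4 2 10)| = 6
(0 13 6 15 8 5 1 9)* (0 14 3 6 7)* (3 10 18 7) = [13, 9, 2, 6, 4, 1, 15, 0, 5, 14, 18, 11, 12, 3, 10, 8, 16, 17, 7] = (0 13 3 6 15 8 5 1 9 14 10 18 7)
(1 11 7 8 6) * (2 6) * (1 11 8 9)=(1 8 2 6 11 7 9)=[0, 8, 6, 3, 4, 5, 11, 9, 2, 1, 10, 7]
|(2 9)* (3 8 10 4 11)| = 10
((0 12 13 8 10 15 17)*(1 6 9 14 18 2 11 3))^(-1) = (0 17 15 10 8 13 12)(1 3 11 2 18 14 9 6)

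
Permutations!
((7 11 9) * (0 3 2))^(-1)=(0 2 3)(7 9 11)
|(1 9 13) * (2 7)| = |(1 9 13)(2 7)| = 6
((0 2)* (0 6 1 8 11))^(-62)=(0 8 6)(1 2 11)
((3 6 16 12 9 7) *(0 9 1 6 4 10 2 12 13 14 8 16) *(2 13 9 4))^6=(0 16 1 14 2 10 7)(3 4 9 6 8 12 13)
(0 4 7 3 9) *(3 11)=(0 4 7 11 3 9)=[4, 1, 2, 9, 7, 5, 6, 11, 8, 0, 10, 3]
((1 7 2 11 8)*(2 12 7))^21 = (1 2 11 8)(7 12)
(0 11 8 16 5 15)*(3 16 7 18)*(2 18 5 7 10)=(0 11 8 10 2 18 3 16 7 5 15)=[11, 1, 18, 16, 4, 15, 6, 5, 10, 9, 2, 8, 12, 13, 14, 0, 7, 17, 3]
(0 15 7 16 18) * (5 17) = (0 15 7 16 18)(5 17) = [15, 1, 2, 3, 4, 17, 6, 16, 8, 9, 10, 11, 12, 13, 14, 7, 18, 5, 0]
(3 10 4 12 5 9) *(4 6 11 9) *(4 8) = (3 10 6 11 9)(4 12 5 8) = [0, 1, 2, 10, 12, 8, 11, 7, 4, 3, 6, 9, 5]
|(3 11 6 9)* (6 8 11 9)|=2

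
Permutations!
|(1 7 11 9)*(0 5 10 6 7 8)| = 9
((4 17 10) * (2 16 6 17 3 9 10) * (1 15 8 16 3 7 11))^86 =(1 9 16 7 2 15 10 6 11 3 8 4 17)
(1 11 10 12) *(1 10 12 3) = (1 11 12 10 3) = [0, 11, 2, 1, 4, 5, 6, 7, 8, 9, 3, 12, 10]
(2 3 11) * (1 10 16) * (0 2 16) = (0 2 3 11 16 1 10) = [2, 10, 3, 11, 4, 5, 6, 7, 8, 9, 0, 16, 12, 13, 14, 15, 1]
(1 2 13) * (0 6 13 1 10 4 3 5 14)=(0 6 13 10 4 3 5 14)(1 2)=[6, 2, 1, 5, 3, 14, 13, 7, 8, 9, 4, 11, 12, 10, 0]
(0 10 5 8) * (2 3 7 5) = (0 10 2 3 7 5 8) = [10, 1, 3, 7, 4, 8, 6, 5, 0, 9, 2]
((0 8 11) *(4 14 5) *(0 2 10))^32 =(0 11 10 8 2)(4 5 14)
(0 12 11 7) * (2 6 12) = [2, 1, 6, 3, 4, 5, 12, 0, 8, 9, 10, 7, 11] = (0 2 6 12 11 7)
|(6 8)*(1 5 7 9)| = 4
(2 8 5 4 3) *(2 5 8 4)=(8)(2 4 3 5)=[0, 1, 4, 5, 3, 2, 6, 7, 8]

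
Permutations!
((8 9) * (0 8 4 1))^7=(0 9 1 8 4)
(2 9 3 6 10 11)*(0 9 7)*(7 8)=[9, 1, 8, 6, 4, 5, 10, 0, 7, 3, 11, 2]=(0 9 3 6 10 11 2 8 7)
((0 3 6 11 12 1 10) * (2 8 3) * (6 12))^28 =(12)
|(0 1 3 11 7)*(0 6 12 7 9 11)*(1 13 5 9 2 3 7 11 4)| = 12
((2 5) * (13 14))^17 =(2 5)(13 14)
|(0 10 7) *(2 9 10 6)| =6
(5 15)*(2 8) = (2 8)(5 15) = [0, 1, 8, 3, 4, 15, 6, 7, 2, 9, 10, 11, 12, 13, 14, 5]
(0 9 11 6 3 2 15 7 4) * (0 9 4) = (0 4 9 11 6 3 2 15 7) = [4, 1, 15, 2, 9, 5, 3, 0, 8, 11, 10, 6, 12, 13, 14, 7]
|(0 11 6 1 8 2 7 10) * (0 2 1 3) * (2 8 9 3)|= 10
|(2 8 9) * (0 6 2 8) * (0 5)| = 4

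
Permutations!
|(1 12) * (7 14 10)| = 6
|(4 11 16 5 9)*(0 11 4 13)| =6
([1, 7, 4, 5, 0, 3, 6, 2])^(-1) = (0 4 2 7 1)(3 5)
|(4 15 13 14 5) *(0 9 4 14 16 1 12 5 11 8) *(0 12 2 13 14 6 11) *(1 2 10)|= |(0 9 4 15 14)(1 10)(2 13 16)(5 6 11 8 12)|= 30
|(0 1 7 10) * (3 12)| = 4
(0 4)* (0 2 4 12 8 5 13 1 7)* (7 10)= (0 12 8 5 13 1 10 7)(2 4)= [12, 10, 4, 3, 2, 13, 6, 0, 5, 9, 7, 11, 8, 1]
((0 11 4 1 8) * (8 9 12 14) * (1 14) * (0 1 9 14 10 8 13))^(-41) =((0 11 4 10 8 1 14 13)(9 12))^(-41) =(0 13 14 1 8 10 4 11)(9 12)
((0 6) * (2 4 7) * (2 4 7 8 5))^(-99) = ((0 6)(2 7 4 8 5))^(-99) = (0 6)(2 7 4 8 5)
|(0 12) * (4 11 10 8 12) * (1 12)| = 7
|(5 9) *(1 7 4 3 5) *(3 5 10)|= |(1 7 4 5 9)(3 10)|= 10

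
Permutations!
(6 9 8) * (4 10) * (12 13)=[0, 1, 2, 3, 10, 5, 9, 7, 6, 8, 4, 11, 13, 12]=(4 10)(6 9 8)(12 13)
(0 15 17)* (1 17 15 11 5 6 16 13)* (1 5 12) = (0 11 12 1 17)(5 6 16 13) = [11, 17, 2, 3, 4, 6, 16, 7, 8, 9, 10, 12, 1, 5, 14, 15, 13, 0]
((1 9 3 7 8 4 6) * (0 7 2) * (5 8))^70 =((0 7 5 8 4 6 1 9 3 2))^70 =(9)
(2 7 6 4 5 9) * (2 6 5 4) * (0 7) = (0 7 5 9 6 2) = [7, 1, 0, 3, 4, 9, 2, 5, 8, 6]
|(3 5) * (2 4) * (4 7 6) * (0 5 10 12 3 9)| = 12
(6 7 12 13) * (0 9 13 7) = (0 9 13 6)(7 12) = [9, 1, 2, 3, 4, 5, 0, 12, 8, 13, 10, 11, 7, 6]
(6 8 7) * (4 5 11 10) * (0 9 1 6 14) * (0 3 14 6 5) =(0 9 1 5 11 10 4)(3 14)(6 8 7) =[9, 5, 2, 14, 0, 11, 8, 6, 7, 1, 4, 10, 12, 13, 3]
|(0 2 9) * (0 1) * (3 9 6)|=6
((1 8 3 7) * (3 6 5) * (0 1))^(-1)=(0 7 3 5 6 8 1)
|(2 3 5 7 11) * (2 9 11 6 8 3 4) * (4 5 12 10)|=18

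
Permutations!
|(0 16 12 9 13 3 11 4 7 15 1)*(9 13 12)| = |(0 16 9 12 13 3 11 4 7 15 1)| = 11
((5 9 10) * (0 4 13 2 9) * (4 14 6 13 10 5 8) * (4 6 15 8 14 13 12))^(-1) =(0 5 9 2 13)(4 12 6 8 15 14 10)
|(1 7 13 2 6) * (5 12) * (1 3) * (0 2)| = |(0 2 6 3 1 7 13)(5 12)| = 14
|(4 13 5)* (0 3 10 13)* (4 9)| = |(0 3 10 13 5 9 4)| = 7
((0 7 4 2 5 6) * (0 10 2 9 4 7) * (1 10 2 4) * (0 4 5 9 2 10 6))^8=(10)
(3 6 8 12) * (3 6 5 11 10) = (3 5 11 10)(6 8 12) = [0, 1, 2, 5, 4, 11, 8, 7, 12, 9, 3, 10, 6]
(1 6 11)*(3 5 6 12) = [0, 12, 2, 5, 4, 6, 11, 7, 8, 9, 10, 1, 3] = (1 12 3 5 6 11)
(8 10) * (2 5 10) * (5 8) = (2 8)(5 10) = [0, 1, 8, 3, 4, 10, 6, 7, 2, 9, 5]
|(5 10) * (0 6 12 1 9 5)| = 7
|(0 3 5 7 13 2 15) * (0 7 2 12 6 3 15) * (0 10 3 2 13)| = 21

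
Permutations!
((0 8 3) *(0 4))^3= (0 4 3 8)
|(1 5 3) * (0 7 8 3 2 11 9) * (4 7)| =|(0 4 7 8 3 1 5 2 11 9)| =10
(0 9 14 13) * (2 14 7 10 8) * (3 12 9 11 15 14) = (0 11 15 14 13)(2 3 12 9 7 10 8) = [11, 1, 3, 12, 4, 5, 6, 10, 2, 7, 8, 15, 9, 0, 13, 14]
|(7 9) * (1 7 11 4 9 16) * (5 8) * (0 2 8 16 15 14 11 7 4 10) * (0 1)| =|(0 2 8 5 16)(1 4 9 7 15 14 11 10)| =40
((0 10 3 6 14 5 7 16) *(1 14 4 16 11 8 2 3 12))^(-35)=(0 11)(1 3)(2 12)(4 5)(6 14)(7 16)(8 10)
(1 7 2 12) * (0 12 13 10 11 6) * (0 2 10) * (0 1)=(0 12)(1 7 10 11 6 2 13)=[12, 7, 13, 3, 4, 5, 2, 10, 8, 9, 11, 6, 0, 1]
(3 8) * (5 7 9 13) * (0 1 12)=[1, 12, 2, 8, 4, 7, 6, 9, 3, 13, 10, 11, 0, 5]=(0 1 12)(3 8)(5 7 9 13)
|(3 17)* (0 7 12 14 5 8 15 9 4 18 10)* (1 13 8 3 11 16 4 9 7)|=16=|(0 1 13 8 15 7 12 14 5 3 17 11 16 4 18 10)|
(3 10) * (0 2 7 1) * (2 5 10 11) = (0 5 10 3 11 2 7 1) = [5, 0, 7, 11, 4, 10, 6, 1, 8, 9, 3, 2]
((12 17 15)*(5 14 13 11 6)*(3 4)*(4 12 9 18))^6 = (3 4 18 9 15 17 12)(5 14 13 11 6)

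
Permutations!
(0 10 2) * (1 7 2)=(0 10 1 7 2)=[10, 7, 0, 3, 4, 5, 6, 2, 8, 9, 1]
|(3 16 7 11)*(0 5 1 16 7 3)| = 7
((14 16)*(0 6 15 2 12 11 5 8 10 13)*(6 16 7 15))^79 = ((0 16 14 7 15 2 12 11 5 8 10 13))^79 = (0 11 14 8 15 13 12 16 5 7 10 2)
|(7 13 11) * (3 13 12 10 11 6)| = 12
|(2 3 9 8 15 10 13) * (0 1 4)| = |(0 1 4)(2 3 9 8 15 10 13)| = 21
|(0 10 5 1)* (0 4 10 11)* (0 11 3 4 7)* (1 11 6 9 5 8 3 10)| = |(0 10 8 3 4 1 7)(5 11 6 9)| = 28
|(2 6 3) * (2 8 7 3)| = |(2 6)(3 8 7)| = 6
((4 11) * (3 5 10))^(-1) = ((3 5 10)(4 11))^(-1) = (3 10 5)(4 11)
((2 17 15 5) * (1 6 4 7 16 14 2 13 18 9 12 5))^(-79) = (1 4 16 2 15 6 7 14 17)(5 13 18 9 12)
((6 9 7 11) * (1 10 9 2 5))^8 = ((1 10 9 7 11 6 2 5))^8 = (11)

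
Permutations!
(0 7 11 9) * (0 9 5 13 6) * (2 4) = [7, 1, 4, 3, 2, 13, 0, 11, 8, 9, 10, 5, 12, 6] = (0 7 11 5 13 6)(2 4)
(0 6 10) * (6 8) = (0 8 6 10) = [8, 1, 2, 3, 4, 5, 10, 7, 6, 9, 0]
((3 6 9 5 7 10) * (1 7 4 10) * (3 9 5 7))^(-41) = ((1 3 6 5 4 10 9 7))^(-41) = (1 7 9 10 4 5 6 3)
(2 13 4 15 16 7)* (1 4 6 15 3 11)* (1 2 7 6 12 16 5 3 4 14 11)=[0, 14, 13, 1, 4, 3, 15, 7, 8, 9, 10, 2, 16, 12, 11, 5, 6]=(1 14 11 2 13 12 16 6 15 5 3)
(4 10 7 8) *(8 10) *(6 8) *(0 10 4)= (0 10 7 4 6 8)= [10, 1, 2, 3, 6, 5, 8, 4, 0, 9, 7]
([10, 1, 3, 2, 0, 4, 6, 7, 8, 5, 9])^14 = (0 4 5 9 10)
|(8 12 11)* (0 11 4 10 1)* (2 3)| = 14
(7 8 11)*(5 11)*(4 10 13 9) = [0, 1, 2, 3, 10, 11, 6, 8, 5, 4, 13, 7, 12, 9] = (4 10 13 9)(5 11 7 8)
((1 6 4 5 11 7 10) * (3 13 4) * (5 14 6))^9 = ((1 5 11 7 10)(3 13 4 14 6))^9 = (1 10 7 11 5)(3 6 14 4 13)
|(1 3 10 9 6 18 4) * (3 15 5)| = |(1 15 5 3 10 9 6 18 4)| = 9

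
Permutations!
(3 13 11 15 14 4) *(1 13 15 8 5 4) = (1 13 11 8 5 4 3 15 14) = [0, 13, 2, 15, 3, 4, 6, 7, 5, 9, 10, 8, 12, 11, 1, 14]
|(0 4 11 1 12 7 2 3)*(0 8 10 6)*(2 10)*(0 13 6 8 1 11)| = 14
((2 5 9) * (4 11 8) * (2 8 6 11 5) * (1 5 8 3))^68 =(11)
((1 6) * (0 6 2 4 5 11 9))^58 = (0 1 4 11)(2 5 9 6)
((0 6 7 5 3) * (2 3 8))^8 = (0 6 7 5 8 2 3)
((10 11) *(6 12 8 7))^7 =(6 7 8 12)(10 11)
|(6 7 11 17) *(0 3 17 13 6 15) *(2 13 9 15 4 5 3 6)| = 12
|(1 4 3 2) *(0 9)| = |(0 9)(1 4 3 2)| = 4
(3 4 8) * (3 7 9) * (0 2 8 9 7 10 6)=[2, 1, 8, 4, 9, 5, 0, 7, 10, 3, 6]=(0 2 8 10 6)(3 4 9)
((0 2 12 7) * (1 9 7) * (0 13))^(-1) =(0 13 7 9 1 12 2)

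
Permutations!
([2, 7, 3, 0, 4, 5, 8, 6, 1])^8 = [3, 1, 0, 2, 4, 5, 6, 7, 8]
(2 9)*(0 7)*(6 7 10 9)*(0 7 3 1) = (0 10 9 2 6 3 1) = [10, 0, 6, 1, 4, 5, 3, 7, 8, 2, 9]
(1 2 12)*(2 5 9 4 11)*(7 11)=[0, 5, 12, 3, 7, 9, 6, 11, 8, 4, 10, 2, 1]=(1 5 9 4 7 11 2 12)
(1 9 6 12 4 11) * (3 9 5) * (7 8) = (1 5 3 9 6 12 4 11)(7 8) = [0, 5, 2, 9, 11, 3, 12, 8, 7, 6, 10, 1, 4]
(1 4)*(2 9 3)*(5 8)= [0, 4, 9, 2, 1, 8, 6, 7, 5, 3]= (1 4)(2 9 3)(5 8)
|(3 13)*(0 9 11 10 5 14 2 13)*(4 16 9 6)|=12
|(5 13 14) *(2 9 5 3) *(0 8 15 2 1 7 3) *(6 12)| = |(0 8 15 2 9 5 13 14)(1 7 3)(6 12)| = 24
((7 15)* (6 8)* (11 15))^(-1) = (6 8)(7 15 11)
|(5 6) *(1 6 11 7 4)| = 6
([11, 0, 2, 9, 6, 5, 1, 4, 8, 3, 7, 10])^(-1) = [1, 6, 2, 9, 7, 5, 4, 10, 8, 3, 11, 0]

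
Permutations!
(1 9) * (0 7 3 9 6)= (0 7 3 9 1 6)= [7, 6, 2, 9, 4, 5, 0, 3, 8, 1]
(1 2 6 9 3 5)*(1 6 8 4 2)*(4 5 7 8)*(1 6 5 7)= (1 6 9 3)(2 4)(7 8)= [0, 6, 4, 1, 2, 5, 9, 8, 7, 3]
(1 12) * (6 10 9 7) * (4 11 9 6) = [0, 12, 2, 3, 11, 5, 10, 4, 8, 7, 6, 9, 1] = (1 12)(4 11 9 7)(6 10)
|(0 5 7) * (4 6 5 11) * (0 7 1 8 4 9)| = |(0 11 9)(1 8 4 6 5)| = 15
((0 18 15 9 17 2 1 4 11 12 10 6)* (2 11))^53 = ((0 18 15 9 17 11 12 10 6)(1 4 2))^53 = (0 6 10 12 11 17 9 15 18)(1 2 4)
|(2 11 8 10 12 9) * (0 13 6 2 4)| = 10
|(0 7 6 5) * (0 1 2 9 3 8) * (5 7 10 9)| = 30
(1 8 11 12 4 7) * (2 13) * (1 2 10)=(1 8 11 12 4 7 2 13 10)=[0, 8, 13, 3, 7, 5, 6, 2, 11, 9, 1, 12, 4, 10]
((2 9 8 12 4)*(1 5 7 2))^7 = ((1 5 7 2 9 8 12 4))^7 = (1 4 12 8 9 2 7 5)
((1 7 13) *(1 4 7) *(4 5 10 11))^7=(4 7 13 5 10 11)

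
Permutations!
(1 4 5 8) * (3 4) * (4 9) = (1 3 9 4 5 8) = [0, 3, 2, 9, 5, 8, 6, 7, 1, 4]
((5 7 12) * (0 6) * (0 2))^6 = ((0 6 2)(5 7 12))^6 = (12)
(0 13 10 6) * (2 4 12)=(0 13 10 6)(2 4 12)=[13, 1, 4, 3, 12, 5, 0, 7, 8, 9, 6, 11, 2, 10]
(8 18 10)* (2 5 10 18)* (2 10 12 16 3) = (18)(2 5 12 16 3)(8 10) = [0, 1, 5, 2, 4, 12, 6, 7, 10, 9, 8, 11, 16, 13, 14, 15, 3, 17, 18]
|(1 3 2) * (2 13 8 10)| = |(1 3 13 8 10 2)| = 6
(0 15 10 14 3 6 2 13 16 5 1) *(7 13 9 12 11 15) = (0 7 13 16 5 1)(2 9 12 11 15 10 14 3 6) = [7, 0, 9, 6, 4, 1, 2, 13, 8, 12, 14, 15, 11, 16, 3, 10, 5]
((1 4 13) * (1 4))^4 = (13)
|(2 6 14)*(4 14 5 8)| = 6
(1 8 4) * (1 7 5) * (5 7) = [0, 8, 2, 3, 5, 1, 6, 7, 4] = (1 8 4 5)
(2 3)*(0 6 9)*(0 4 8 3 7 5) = (0 6 9 4 8 3 2 7 5) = [6, 1, 7, 2, 8, 0, 9, 5, 3, 4]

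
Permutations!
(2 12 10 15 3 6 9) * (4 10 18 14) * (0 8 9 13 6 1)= [8, 0, 12, 1, 10, 5, 13, 7, 9, 2, 15, 11, 18, 6, 4, 3, 16, 17, 14]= (0 8 9 2 12 18 14 4 10 15 3 1)(6 13)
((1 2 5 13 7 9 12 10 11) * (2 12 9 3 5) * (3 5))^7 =(1 11 10 12)(5 13 7)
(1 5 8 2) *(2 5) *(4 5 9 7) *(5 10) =(1 2)(4 10 5 8 9 7) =[0, 2, 1, 3, 10, 8, 6, 4, 9, 7, 5]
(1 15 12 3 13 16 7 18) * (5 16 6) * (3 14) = (1 15 12 14 3 13 6 5 16 7 18) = [0, 15, 2, 13, 4, 16, 5, 18, 8, 9, 10, 11, 14, 6, 3, 12, 7, 17, 1]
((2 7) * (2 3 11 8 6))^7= ((2 7 3 11 8 6))^7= (2 7 3 11 8 6)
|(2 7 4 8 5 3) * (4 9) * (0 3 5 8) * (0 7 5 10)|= 15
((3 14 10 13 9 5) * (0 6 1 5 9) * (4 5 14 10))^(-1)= ((0 6 1 14 4 5 3 10 13))^(-1)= (0 13 10 3 5 4 14 1 6)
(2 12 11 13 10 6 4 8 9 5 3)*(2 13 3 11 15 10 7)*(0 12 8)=[12, 1, 8, 13, 0, 11, 4, 2, 9, 5, 6, 3, 15, 7, 14, 10]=(0 12 15 10 6 4)(2 8 9 5 11 3 13 7)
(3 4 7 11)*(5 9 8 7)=(3 4 5 9 8 7 11)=[0, 1, 2, 4, 5, 9, 6, 11, 7, 8, 10, 3]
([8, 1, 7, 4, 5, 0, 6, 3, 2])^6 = (0 5 4 3 7 2 8)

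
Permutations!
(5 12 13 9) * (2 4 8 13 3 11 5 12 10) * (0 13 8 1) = (0 13 9 12 3 11 5 10 2 4 1) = [13, 0, 4, 11, 1, 10, 6, 7, 8, 12, 2, 5, 3, 9]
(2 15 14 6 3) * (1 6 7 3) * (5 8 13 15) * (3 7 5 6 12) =(1 12 3 2 6)(5 8 13 15 14) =[0, 12, 6, 2, 4, 8, 1, 7, 13, 9, 10, 11, 3, 15, 5, 14]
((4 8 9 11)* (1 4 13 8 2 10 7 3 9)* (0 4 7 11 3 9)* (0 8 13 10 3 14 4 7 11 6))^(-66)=(0 3)(1 9)(2 6)(4 10)(7 8)(11 14)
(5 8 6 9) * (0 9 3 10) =[9, 1, 2, 10, 4, 8, 3, 7, 6, 5, 0] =(0 9 5 8 6 3 10)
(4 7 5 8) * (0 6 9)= (0 6 9)(4 7 5 8)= [6, 1, 2, 3, 7, 8, 9, 5, 4, 0]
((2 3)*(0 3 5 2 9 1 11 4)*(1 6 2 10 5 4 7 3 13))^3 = ((0 13 1 11 7 3 9 6 2 4)(5 10))^3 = (0 11 9 4 1 3 2 13 7 6)(5 10)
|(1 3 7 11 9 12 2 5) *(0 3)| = |(0 3 7 11 9 12 2 5 1)| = 9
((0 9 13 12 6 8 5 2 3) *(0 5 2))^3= (0 12 2)(3 9 6)(5 13 8)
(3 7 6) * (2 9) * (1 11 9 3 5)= (1 11 9 2 3 7 6 5)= [0, 11, 3, 7, 4, 1, 5, 6, 8, 2, 10, 9]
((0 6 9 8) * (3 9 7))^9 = (0 3)(6 9)(7 8)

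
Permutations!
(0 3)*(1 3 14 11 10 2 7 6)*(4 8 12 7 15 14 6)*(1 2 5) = [6, 3, 15, 0, 8, 1, 2, 4, 12, 9, 5, 10, 7, 13, 11, 14] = (0 6 2 15 14 11 10 5 1 3)(4 8 12 7)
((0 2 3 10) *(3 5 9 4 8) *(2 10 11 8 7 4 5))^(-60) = ((0 10)(3 11 8)(4 7)(5 9))^(-60) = (11)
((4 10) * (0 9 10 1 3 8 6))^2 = ((0 9 10 4 1 3 8 6))^2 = (0 10 1 8)(3 6 9 4)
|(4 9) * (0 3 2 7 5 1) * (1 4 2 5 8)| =9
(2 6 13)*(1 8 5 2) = (1 8 5 2 6 13) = [0, 8, 6, 3, 4, 2, 13, 7, 5, 9, 10, 11, 12, 1]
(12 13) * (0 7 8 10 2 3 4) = (0 7 8 10 2 3 4)(12 13) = [7, 1, 3, 4, 0, 5, 6, 8, 10, 9, 2, 11, 13, 12]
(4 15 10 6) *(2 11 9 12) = [0, 1, 11, 3, 15, 5, 4, 7, 8, 12, 6, 9, 2, 13, 14, 10] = (2 11 9 12)(4 15 10 6)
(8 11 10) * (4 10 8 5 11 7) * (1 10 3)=(1 10 5 11 8 7 4 3)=[0, 10, 2, 1, 3, 11, 6, 4, 7, 9, 5, 8]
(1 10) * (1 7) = (1 10 7) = [0, 10, 2, 3, 4, 5, 6, 1, 8, 9, 7]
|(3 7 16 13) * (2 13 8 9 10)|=|(2 13 3 7 16 8 9 10)|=8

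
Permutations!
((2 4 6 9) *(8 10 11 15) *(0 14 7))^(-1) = (0 7 14)(2 9 6 4)(8 15 11 10)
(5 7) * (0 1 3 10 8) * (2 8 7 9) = (0 1 3 10 7 5 9 2 8) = [1, 3, 8, 10, 4, 9, 6, 5, 0, 2, 7]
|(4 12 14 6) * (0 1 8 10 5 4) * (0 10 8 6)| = 8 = |(0 1 6 10 5 4 12 14)|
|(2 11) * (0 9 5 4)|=|(0 9 5 4)(2 11)|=4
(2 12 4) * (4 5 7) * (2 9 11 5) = [0, 1, 12, 3, 9, 7, 6, 4, 8, 11, 10, 5, 2] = (2 12)(4 9 11 5 7)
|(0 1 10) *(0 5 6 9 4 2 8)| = |(0 1 10 5 6 9 4 2 8)| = 9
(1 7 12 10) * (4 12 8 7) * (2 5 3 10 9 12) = [0, 4, 5, 10, 2, 3, 6, 8, 7, 12, 1, 11, 9] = (1 4 2 5 3 10)(7 8)(9 12)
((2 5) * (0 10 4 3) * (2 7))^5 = (0 10 4 3)(2 7 5)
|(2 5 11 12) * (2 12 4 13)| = 5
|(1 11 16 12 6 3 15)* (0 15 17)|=|(0 15 1 11 16 12 6 3 17)|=9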